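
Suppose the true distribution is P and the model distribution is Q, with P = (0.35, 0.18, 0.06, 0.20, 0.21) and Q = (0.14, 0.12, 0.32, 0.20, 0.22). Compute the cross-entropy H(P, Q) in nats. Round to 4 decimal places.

H(P,Q) = −Σ p·ln q.
  −0.35·ln(0.14) = 0.68814
  −0.18·ln(0.12) = 0.38165
  −0.06·ln(0.32) = 0.06837
  −0.20·ln(0.20) = 0.32189
  −0.21·ln(0.22) = 0.31797
H(P,Q) = 1.7780 nats.

1.7780 nats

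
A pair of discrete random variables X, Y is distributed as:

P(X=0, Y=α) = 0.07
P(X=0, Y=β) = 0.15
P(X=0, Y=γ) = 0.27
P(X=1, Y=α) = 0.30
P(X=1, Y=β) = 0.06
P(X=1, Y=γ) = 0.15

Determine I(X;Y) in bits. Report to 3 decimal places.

0.165 bits

Marginals: p(X) = (0.4900, 0.5100), p(Y) = (0.3700, 0.2100, 0.4200).
I(X;Y) = Σ p(x,y)·log₂[p(x,y)/(p(x)p(y))].
  (0,α): 0.07·log₂(0.3861) = -0.0961
  (0,β): 0.15·log₂(1.4577) = 0.0816
  (0,γ): 0.27·log₂(1.3120) = 0.1058
  (1,α): 0.30·log₂(1.5898) = 0.2007
  (1,β): 0.06·log₂(0.5602) = -0.0502
  (1,γ): 0.15·log₂(0.7003) = -0.0771
Sum = 0.165 bits.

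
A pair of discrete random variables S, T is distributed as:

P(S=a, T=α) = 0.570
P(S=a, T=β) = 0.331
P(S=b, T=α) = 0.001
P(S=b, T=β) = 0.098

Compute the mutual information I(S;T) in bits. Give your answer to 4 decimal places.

Marginals: p(S) = (0.9010, 0.0990), p(T) = (0.5710, 0.4290).
I(S;T) = Σ p(x,y)·log₂[p(x,y)/(p(x)p(y))].
  (a,α): 0.570·log₂(1.1079) = 0.08429
  (a,β): 0.331·log₂(0.8563) = -0.07406
  (b,α): 0.001·log₂(0.0177) = -0.00582
  (b,β): 0.098·log₂(2.3075) = 0.11822
Sum = 0.1226 bits.

0.1226 bits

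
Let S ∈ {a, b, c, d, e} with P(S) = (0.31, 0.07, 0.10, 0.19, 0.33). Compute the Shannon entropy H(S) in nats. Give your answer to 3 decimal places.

H(S) = −Σ p·ln p.
  −(0.31)·ln(0.31) = 0.3631
  −(0.07)·ln(0.07) = 0.1861
  −(0.10)·ln(0.10) = 0.2303
  −(0.19)·ln(0.19) = 0.3155
  −(0.33)·ln(0.33) = 0.3659
Sum: 0.3631 + 0.1861 + 0.2303 + 0.3155 + 0.3659 = 1.461 nats.

1.461 nats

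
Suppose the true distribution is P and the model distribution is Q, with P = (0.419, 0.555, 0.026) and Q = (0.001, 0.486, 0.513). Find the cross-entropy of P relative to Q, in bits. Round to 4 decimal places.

H(P,Q) = −Σ p·log₂ q.
  −0.419·log₂(0.001) = 4.17566
  −0.555·log₂(0.486) = 0.57774
  −0.026·log₂(0.513) = 0.02504
H(P,Q) = 4.7784 bits.

4.7784 bits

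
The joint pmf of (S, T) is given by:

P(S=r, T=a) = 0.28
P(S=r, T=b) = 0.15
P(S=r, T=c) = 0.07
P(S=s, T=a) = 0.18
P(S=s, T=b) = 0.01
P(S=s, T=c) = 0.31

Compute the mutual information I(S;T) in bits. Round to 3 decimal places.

Marginals: p(S) = (0.5000, 0.5000), p(T) = (0.4600, 0.1600, 0.3800).
I(S;T) = H(S) + H(T) − H(S,T).
H(S) = 1.0000, H(T) = 1.4688, H(S,T) = 2.2289.
I(S;T) = 1.0000 + 1.4688 − 2.2289 = 0.240 bits.

0.240 bits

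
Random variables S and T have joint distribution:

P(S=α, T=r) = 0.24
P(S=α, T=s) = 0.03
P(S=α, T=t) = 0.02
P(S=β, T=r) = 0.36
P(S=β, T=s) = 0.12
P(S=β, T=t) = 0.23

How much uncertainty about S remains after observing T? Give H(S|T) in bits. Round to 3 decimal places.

Chain rule: H(S|T) = H(S,T) − H(T).
Marginals: p(S) = (0.2900, 0.7100), p(T) = (0.6000, 0.1500, 0.2500).
H(S,T) = 2.1441 bits; H(T) = 1.3527 bits.
H(S|T) = 2.1441 − 1.3527 = 0.791 bits.

0.791 bits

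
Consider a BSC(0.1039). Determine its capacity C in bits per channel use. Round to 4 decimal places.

Binary symmetric channel: C = 1 − h₂(ε) where h₂ is the binary entropy function.
h₂(0.1039) = −0.1039·log₂0.1039 − 0.8961·log₂0.8961 = 0.4812.
C = 1 − 0.4812 = 0.5188 bits per channel use.

0.5188 bits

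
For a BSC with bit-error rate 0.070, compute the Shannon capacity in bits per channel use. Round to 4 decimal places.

Binary symmetric channel: C = 1 − h₂(ε) where h₂ is the binary entropy function.
h₂(0.070) = −0.070·log₂0.070 − 0.930·log₂0.930 = 0.3659.
C = 1 − 0.3659 = 0.6341 bits per channel use.

0.6341 bits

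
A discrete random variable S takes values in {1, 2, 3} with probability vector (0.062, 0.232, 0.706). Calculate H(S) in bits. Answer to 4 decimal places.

H(S) = −Σ p·log₂ p.
  −(0.062)·log₂(0.062) = 0.24872
  −(0.232)·log₂(0.232) = 0.48901
  −(0.706)·log₂(0.706) = 0.35460
Sum: 0.24872 + 0.48901 + 0.35460 = 1.0923 bits.

1.0923 bits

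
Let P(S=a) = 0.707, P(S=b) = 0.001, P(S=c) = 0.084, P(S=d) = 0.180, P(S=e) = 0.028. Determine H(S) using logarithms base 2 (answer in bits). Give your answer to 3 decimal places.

1.254 bits

H(S) = −Σ p·log₂ p.
  −(0.707)·log₂(0.707) = 0.3537
  −(0.001)·log₂(0.001) = 0.0100
  −(0.084)·log₂(0.084) = 0.3002
  −(0.180)·log₂(0.180) = 0.4453
  −(0.028)·log₂(0.028) = 0.1444
Sum: 0.3537 + 0.0100 + 0.3002 + 0.4453 + 0.1444 = 1.254 bits.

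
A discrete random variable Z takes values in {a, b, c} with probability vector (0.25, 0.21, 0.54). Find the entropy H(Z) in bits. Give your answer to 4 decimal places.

1.4529 bits

H(Z) = −Σ p·log₂ p.
  −(0.25)·log₂(0.25) = 0.50000
  −(0.21)·log₂(0.21) = 0.47282
  −(0.54)·log₂(0.54) = 0.48004
Sum: 0.50000 + 0.47282 + 0.48004 = 1.4529 bits.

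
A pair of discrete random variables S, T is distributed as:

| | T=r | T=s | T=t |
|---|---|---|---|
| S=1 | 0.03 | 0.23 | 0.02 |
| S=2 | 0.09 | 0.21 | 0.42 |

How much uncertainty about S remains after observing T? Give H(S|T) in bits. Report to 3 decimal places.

Marginals: p(S) = (0.2800, 0.7200), p(T) = (0.1200, 0.4400, 0.4400).
H(S|T) = Σ p(T) · H(S|T=·).
  T=r: p=0.1200, H(S|T=r) = 0.8113
  T=s: p=0.4400, H(S|T=s) = 0.9985
  T=t: p=0.4400, H(S|T=t) = 0.2668
Weighted sum = 0.654 bits.

0.654 bits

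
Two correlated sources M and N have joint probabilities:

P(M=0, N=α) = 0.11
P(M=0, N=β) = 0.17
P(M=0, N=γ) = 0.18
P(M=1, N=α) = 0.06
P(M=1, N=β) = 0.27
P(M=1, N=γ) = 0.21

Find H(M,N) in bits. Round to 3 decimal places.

H(M,N) = −Σ p(x,y)·log₂ p(x,y) over all 6 cells.
  cell (0,α): −0.11·log₂0.11 = 0.3503
  cell (0,β): −0.17·log₂0.17 = 0.4346
  cell (0,γ): −0.18·log₂0.18 = 0.4453
  cell (1,α): −0.06·log₂0.06 = 0.2435
  cell (1,β): −0.27·log₂0.27 = 0.5100
  cell (1,γ): −0.21·log₂0.21 = 0.4728
Sum = 2.457 bits.

2.457 bits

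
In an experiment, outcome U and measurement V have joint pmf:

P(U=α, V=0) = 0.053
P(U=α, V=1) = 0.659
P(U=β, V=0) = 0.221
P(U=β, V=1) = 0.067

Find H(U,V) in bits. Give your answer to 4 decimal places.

H(U,V) = −Σ p(x,y)·log₂ p(x,y) over all 4 cells.
  cell (α,0): −0.053·log₂0.053 = 0.22461
  cell (α,1): −0.659·log₂0.659 = 0.39649
  cell (β,0): −0.221·log₂0.221 = 0.48131
  cell (β,1): −0.067·log₂0.067 = 0.26128
Sum = 1.3637 bits.

1.3637 bits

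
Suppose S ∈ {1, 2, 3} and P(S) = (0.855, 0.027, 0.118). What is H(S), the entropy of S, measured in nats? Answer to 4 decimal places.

H(S) = −Σ p·ln p.
  −(0.855)·ln(0.855) = 0.13394
  −(0.027)·ln(0.027) = 0.09752
  −(0.118)·ln(0.118) = 0.25217
Sum: 0.13394 + 0.09752 + 0.25217 = 0.4836 nats.

0.4836 nats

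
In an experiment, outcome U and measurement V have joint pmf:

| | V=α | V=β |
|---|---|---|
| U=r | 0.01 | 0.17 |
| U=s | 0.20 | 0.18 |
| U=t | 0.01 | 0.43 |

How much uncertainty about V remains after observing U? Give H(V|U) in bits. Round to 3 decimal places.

0.504 bits

Chain rule: H(V|U) = H(U,V) − H(U).
Marginals: p(U) = (0.1800, 0.3800, 0.4400), p(V) = (0.2200, 0.7800).
H(U,V) = 2.0007 bits; H(U) = 1.4969 bits.
H(V|U) = 2.0007 − 1.4969 = 0.504 bits.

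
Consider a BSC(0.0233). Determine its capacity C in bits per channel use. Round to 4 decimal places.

0.8404 bits

Binary symmetric channel: C = 1 − h₂(ε) where h₂ is the binary entropy function.
h₂(0.0233) = −0.0233·log₂0.0233 − 0.9767·log₂0.9767 = 0.1596.
C = 1 − 0.1596 = 0.8404 bits per channel use.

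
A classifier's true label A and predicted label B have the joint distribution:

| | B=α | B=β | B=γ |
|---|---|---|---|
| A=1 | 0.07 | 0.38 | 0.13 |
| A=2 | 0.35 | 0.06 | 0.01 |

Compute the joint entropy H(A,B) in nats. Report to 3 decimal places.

1.401 nats

H(A,B) = −Σ p(x,y)·ln p(x,y) over all 6 cells.
  cell (1,α): −0.07·ln0.07 = 0.1861
  cell (1,β): −0.38·ln0.38 = 0.3677
  cell (1,γ): −0.13·ln0.13 = 0.2652
  cell (2,α): −0.35·ln0.35 = 0.3674
  cell (2,β): −0.06·ln0.06 = 0.1688
  cell (2,γ): −0.01·ln0.01 = 0.0461
Sum = 1.401 nats.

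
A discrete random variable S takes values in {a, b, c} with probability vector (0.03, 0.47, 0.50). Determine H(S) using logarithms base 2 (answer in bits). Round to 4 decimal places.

1.1637 bits

H(S) = −Σ p·log₂ p.
  −(0.03)·log₂(0.03) = 0.15177
  −(0.47)·log₂(0.47) = 0.51196
  −(0.50)·log₂(0.50) = 0.50000
Sum: 0.15177 + 0.51196 + 0.50000 = 1.1637 bits.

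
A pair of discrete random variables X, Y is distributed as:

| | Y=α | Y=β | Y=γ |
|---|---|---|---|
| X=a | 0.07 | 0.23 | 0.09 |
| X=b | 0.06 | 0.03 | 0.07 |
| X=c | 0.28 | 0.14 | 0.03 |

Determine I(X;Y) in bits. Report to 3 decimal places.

0.187 bits

Marginals: p(X) = (0.3900, 0.1600, 0.4500), p(Y) = (0.4100, 0.4000, 0.1900).
I(X;Y) = H(X) + H(Y) − H(X,Y).
H(X) = 1.4712, H(Y) = 1.5114, H(X,Y) = 2.7958.
I(X;Y) = 1.4712 + 1.5114 − 2.7958 = 0.187 bits.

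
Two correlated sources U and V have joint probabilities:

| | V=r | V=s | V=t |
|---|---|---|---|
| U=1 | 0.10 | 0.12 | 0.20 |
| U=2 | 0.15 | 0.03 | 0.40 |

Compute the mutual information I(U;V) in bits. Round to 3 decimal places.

0.079 bits

Marginals: p(U) = (0.4200, 0.5800), p(V) = (0.2500, 0.1500, 0.6000).
I(U;V) = H(U) + H(V) − H(U,V).
H(U) = 0.9815, H(V) = 1.3527, H(U,V) = 2.2547.
I(U;V) = 0.9815 + 1.3527 − 2.2547 = 0.079 bits.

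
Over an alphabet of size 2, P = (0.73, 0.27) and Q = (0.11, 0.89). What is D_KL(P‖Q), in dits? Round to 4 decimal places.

D(P‖Q) = Σ p·log₁₀(p/q).
  0.73·log₁₀(0.73/0.11) = 0.60001
  0.27·log₁₀(0.27/0.89) = -0.13987
D(P‖Q) = 0.4601 dits.

0.4601 dits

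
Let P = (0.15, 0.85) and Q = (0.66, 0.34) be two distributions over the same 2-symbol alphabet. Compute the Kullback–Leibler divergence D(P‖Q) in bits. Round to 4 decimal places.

D(P‖Q) = Σ p·log₂(p/q).
  0.15·log₂(0.15/0.66) = -0.32063
  0.85·log₂(0.85/0.34) = 1.12364
D(P‖Q) = 0.8030 bits.

0.8030 bits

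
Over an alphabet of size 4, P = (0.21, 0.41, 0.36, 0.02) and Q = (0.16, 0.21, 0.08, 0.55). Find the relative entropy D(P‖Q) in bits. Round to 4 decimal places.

D(P‖Q) = Σ p·log₂(p/q).
  0.21·log₂(0.21/0.16) = 0.08239
  0.41·log₂(0.41/0.21) = 0.39575
  0.36·log₂(0.36/0.08) = 0.78117
  0.02·log₂(0.02/0.55) = -0.09563
D(P‖Q) = 1.1637 bits.

1.1637 bits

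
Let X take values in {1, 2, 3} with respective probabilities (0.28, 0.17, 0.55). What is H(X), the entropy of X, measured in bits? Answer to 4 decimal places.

1.4232 bits

H(X) = −Σ p·log₂ p.
  −(0.28)·log₂(0.28) = 0.51422
  −(0.17)·log₂(0.17) = 0.43459
  −(0.55)·log₂(0.55) = 0.47437
Sum: 0.51422 + 0.43459 + 0.47437 = 1.4232 bits.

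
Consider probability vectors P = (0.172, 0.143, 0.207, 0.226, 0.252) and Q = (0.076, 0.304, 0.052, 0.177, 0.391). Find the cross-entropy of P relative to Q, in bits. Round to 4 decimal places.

H(P,Q) = −Σ p·log₂ q.
  −0.172·log₂(0.076) = 0.63947
  −0.143·log₂(0.304) = 0.24565
  −0.207·log₂(0.052) = 0.88293
  −0.226·log₂(0.177) = 0.56459
  −0.252·log₂(0.391) = 0.34140
H(P,Q) = 2.6740 bits.

2.6740 bits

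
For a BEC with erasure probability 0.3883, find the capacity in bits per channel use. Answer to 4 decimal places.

0.6117 bits

Binary erasure channel: capacity C = 1 − ε.
C = 1 − 0.3883 = 0.6117 bits per channel use.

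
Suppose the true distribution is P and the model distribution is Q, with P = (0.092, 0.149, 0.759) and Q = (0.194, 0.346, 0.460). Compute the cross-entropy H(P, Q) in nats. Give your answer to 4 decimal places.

0.8984 nats

H(P,Q) = −Σ p·ln q.
  −0.092·ln(0.194) = 0.15087
  −0.149·ln(0.346) = 0.15814
  −0.759·ln(0.460) = 0.58939
H(P,Q) = 0.8984 nats.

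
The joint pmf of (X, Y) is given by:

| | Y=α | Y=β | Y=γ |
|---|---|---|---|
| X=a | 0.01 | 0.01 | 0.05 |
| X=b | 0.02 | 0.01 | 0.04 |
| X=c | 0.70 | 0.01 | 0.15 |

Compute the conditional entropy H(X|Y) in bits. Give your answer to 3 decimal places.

Chain rule: H(X|Y) = H(X,Y) − H(Y).
Marginals: p(X) = (0.0700, 0.0700, 0.8600), p(Y) = (0.7300, 0.0300, 0.2400).
H(X,Y) = 1.5512 bits; H(Y) = 0.9773 bits.
H(X|Y) = 1.5512 − 0.9773 = 0.574 bits.

0.574 bits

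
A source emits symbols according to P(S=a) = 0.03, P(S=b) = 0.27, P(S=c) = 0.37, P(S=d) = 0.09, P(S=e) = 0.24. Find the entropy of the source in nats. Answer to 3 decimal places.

H(S) = −Σ p·ln p.
  −(0.03)·ln(0.03) = 0.1052
  −(0.27)·ln(0.27) = 0.3535
  −(0.37)·ln(0.37) = 0.3679
  −(0.09)·ln(0.09) = 0.2167
  −(0.24)·ln(0.24) = 0.3425
Sum: 0.1052 + 0.3535 + 0.3679 + 0.2167 + 0.3425 = 1.386 nats.

1.386 nats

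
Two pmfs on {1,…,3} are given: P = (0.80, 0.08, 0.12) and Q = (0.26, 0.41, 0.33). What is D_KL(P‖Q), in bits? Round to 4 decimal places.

D(P‖Q) = Σ p·log₂(p/q).
  0.80·log₂(0.80/0.26) = 1.29719
  0.08·log₂(0.08/0.41) = -0.18860
  0.12·log₂(0.12/0.33) = -0.17513
D(P‖Q) = 0.9335 bits.

0.9335 bits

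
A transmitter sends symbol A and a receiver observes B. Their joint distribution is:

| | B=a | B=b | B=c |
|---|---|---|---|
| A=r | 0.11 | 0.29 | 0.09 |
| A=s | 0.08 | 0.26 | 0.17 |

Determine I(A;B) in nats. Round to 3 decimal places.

0.016 nats

Marginals: p(A) = (0.4900, 0.5100), p(B) = (0.1900, 0.5500, 0.2600).
I(A;B) = H(A) + H(B) − H(A,B).
H(A) = 0.6929, H(B) = 0.9946, H(A,B) = 1.6720.
I(A;B) = 0.6929 + 0.9946 − 1.6720 = 0.016 nats.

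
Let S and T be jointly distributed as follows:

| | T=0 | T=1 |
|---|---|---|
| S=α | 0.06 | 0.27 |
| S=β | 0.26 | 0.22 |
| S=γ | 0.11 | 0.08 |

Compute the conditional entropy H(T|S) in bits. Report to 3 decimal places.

Chain rule: H(T|S) = H(S,T) − H(S).
Marginals: p(S) = (0.3300, 0.4800, 0.1900), p(T) = (0.4300, 0.5700).
H(S,T) = 2.3812 bits; H(S) = 1.4913 bits.
H(T|S) = 2.3812 − 1.4913 = 0.890 bits.

0.890 bits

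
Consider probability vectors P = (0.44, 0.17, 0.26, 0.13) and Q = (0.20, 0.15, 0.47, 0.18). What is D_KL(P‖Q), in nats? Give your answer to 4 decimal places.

0.1720 nats

D(P‖Q) = Σ p·ln(p/q).
  0.44·ln(0.44/0.20) = 0.34692
  0.17·ln(0.17/0.15) = 0.02128
  0.26·ln(0.26/0.47) = -0.15393
  0.13·ln(0.13/0.18) = -0.04230
D(P‖Q) = 0.1720 nats.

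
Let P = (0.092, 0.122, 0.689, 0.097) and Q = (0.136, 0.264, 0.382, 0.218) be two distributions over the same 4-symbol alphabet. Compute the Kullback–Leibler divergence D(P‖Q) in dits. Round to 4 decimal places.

0.0859 dits

D(P‖Q) = Σ p·log₁₀(p/q).
  0.092·log₁₀(0.092/0.136) = -0.01562
  0.122·log₁₀(0.122/0.264) = -0.04090
  0.689·log₁₀(0.689/0.382) = 0.17649
  0.097·log₁₀(0.097/0.218) = -0.03411
D(P‖Q) = 0.0859 dits.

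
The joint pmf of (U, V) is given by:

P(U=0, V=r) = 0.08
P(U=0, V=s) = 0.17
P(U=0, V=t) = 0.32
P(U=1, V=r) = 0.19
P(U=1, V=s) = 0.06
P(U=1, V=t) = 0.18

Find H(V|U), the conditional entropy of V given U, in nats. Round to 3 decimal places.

0.978 nats

Chain rule: H(V|U) = H(U,V) − H(U).
Marginals: p(U) = (0.5700, 0.4300), p(V) = (0.2700, 0.2300, 0.5000).
H(U,V) = 1.6609 nats; H(U) = 0.6833 nats.
H(V|U) = 1.6609 − 0.6833 = 0.978 nats.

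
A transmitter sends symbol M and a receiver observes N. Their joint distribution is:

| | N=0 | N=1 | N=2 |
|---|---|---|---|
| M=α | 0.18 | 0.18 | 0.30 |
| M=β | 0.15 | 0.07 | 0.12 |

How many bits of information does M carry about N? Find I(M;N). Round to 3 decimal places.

0.020 bits

Marginals: p(M) = (0.6600, 0.3400), p(N) = (0.3300, 0.2500, 0.4200).
I(M;N) = Σ p(x,y)·log₂[p(x,y)/(p(x)p(y))].
  (α,0): 0.18·log₂(0.8264) = -0.0495
  (α,1): 0.18·log₂(1.0909) = 0.0226
  (α,2): 0.30·log₂(1.0823) = 0.0342
  (β,0): 0.15·log₂(1.3369) = 0.0628
  (β,1): 0.07·log₂(0.8235) = -0.0196
  (β,2): 0.12·log₂(0.8403) = -0.0301
Sum = 0.020 bits.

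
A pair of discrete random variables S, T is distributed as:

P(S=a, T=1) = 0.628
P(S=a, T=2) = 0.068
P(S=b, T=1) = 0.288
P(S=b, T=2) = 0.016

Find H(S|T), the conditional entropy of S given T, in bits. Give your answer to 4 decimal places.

0.8818 bits

Chain rule: H(S|T) = H(S,T) − H(T).
Marginals: p(S) = (0.6960, 0.3040), p(T) = (0.9160, 0.0840).
H(S,T) = 1.2979 bits; H(T) = 0.4161 bits.
H(S|T) = 1.2979 − 0.4161 = 0.8818 bits.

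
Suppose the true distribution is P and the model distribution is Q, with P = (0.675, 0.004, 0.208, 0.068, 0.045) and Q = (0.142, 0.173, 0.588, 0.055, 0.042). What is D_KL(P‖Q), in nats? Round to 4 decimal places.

D(P‖Q) = Σ p·ln(p/q).
  0.675·ln(0.675/0.142) = 1.05225
  0.004·ln(0.004/0.173) = -0.01507
  0.208·ln(0.208/0.588) = -0.21615
  0.068·ln(0.068/0.055) = 0.01443
  0.045·ln(0.045/0.042) = 0.00310
D(P‖Q) = 0.8386 nats.

0.8386 nats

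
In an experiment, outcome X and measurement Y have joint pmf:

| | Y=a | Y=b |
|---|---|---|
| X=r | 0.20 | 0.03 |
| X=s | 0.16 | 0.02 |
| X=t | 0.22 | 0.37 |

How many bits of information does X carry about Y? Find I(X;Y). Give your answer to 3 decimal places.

0.200 bits

Marginals: p(X) = (0.2300, 0.1800, 0.5900), p(Y) = (0.5800, 0.4200).
I(X;Y) = H(X) + H(Y) − H(X,Y).
H(X) = 1.3821, H(Y) = 0.9815, H(X,Y) = 2.1633.
I(X;Y) = 1.3821 + 0.9815 − 2.1633 = 0.200 bits.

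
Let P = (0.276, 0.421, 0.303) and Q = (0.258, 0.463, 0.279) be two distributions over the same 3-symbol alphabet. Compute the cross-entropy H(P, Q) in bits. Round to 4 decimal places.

H(P,Q) = −Σ p·log₂ q.
  −0.276·log₂(0.258) = 0.53946
  −0.421·log₂(0.463) = 0.46770
  −0.303·log₂(0.279) = 0.55802
H(P,Q) = 1.5652 bits.

1.5652 bits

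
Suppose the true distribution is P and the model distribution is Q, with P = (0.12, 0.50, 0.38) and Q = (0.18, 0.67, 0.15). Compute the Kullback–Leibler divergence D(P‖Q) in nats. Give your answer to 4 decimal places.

0.1582 nats

D(P‖Q) = Σ p·ln(p/q).
  0.12·ln(0.12/0.18) = -0.04866
  0.50·ln(0.50/0.67) = -0.14633
  0.38·ln(0.38/0.15) = 0.35322
D(P‖Q) = 0.1582 nats.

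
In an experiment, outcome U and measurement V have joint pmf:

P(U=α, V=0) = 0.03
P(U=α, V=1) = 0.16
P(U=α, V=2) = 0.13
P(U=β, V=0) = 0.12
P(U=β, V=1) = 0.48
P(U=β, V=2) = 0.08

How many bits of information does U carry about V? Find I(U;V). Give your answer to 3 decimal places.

Marginals: p(U) = (0.3200, 0.6800), p(V) = (0.1500, 0.6400, 0.2100).
I(U;V) = Σ p(x,y)·log₂[p(x,y)/(p(x)p(y))].
  (α,0): 0.03·log₂(0.6250) = -0.0203
  (α,1): 0.16·log₂(0.7812) = -0.0570
  (α,2): 0.13·log₂(1.9345) = 0.1238
  (β,0): 0.12·log₂(1.1765) = 0.0281
  (β,1): 0.48·log₂(1.1029) = 0.0679
  (β,2): 0.08·log₂(0.5602) = -0.0669
Sum = 0.076 bits.

0.076 bits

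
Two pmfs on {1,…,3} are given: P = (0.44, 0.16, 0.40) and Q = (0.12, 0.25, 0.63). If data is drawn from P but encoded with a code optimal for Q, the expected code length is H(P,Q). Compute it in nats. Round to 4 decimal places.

H(P,Q) = −Σ p·ln q.
  −0.44·ln(0.12) = 0.93292
  −0.16·ln(0.25) = 0.22181
  −0.40·ln(0.63) = 0.18481
H(P,Q) = 1.3395 nats.

1.3395 nats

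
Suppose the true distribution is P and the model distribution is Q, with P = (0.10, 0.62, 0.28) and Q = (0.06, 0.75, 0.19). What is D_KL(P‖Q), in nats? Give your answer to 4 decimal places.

D(P‖Q) = Σ p·ln(p/q).
  0.10·ln(0.10/0.06) = 0.05108
  0.62·ln(0.62/0.75) = -0.11802
  0.28·ln(0.28/0.19) = 0.10857
D(P‖Q) = 0.0416 nats.

0.0416 nats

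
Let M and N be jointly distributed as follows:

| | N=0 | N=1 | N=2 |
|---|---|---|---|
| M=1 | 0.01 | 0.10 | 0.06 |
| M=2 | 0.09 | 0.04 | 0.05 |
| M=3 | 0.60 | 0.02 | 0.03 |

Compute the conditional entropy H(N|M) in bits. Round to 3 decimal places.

Chain rule: H(N|M) = H(M,N) − H(M).
Marginals: p(M) = (0.1700, 0.1800, 0.6500), p(N) = (0.7000, 0.1600, 0.1400).
H(M,N) = 2.0635 bits; H(M) = 1.2839 bits.
H(N|M) = 2.0635 − 1.2839 = 0.780 bits.

0.780 bits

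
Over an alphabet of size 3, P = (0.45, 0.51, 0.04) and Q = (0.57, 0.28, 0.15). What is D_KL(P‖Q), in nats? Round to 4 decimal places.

0.1466 nats

D(P‖Q) = Σ p·ln(p/q).
  0.45·ln(0.45/0.57) = -0.10637
  0.51·ln(0.51/0.28) = 0.30581
  0.04·ln(0.04/0.15) = -0.05287
D(P‖Q) = 0.1466 nats.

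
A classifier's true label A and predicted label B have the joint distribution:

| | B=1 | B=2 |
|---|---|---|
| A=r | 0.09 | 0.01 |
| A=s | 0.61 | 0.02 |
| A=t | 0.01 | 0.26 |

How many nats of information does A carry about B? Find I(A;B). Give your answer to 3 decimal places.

Marginals: p(A) = (0.1000, 0.6300, 0.2700), p(B) = (0.7100, 0.2900).
I(A;B) = Σ p(x,y)·ln[p(x,y)/(p(x)p(y))].
  (r,1): 0.09·ln(1.2676) = 0.0213
  (r,2): 0.01·ln(0.3448) = -0.0106
  (s,1): 0.61·ln(1.3637) = 0.1892
  (s,2): 0.02·ln(0.1095) = -0.0442
  (t,1): 0.01·ln(0.0522) = -0.0295
  (t,2): 0.26·ln(3.3206) = 0.3120
Sum = 0.438 nats.

0.438 nats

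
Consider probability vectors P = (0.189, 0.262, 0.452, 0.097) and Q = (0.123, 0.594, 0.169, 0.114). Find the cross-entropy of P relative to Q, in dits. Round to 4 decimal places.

0.6718 dits

H(P,Q) = −Σ p·log₁₀ q.
  −0.189·log₁₀(0.123) = 0.17201
  −0.262·log₁₀(0.594) = 0.05927
  −0.452·log₁₀(0.169) = 0.34900
  −0.097·log₁₀(0.114) = 0.09148
H(P,Q) = 0.6718 dits.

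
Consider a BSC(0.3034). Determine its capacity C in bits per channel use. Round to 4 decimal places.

0.1146 bits

Binary symmetric channel: C = 1 − h₂(ε) where h₂ is the binary entropy function.
h₂(0.3034) = −0.3034·log₂0.3034 − 0.6966·log₂0.6966 = 0.8854.
C = 1 − 0.8854 = 0.1146 bits per channel use.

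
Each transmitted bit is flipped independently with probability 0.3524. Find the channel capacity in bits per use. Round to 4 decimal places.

Binary symmetric channel: C = 1 − h₂(ε) where h₂ is the binary entropy function.
h₂(0.3524) = −0.3524·log₂0.3524 − 0.6476·log₂0.6476 = 0.9362.
C = 1 − 0.9362 = 0.0638 bits per channel use.

0.0638 bits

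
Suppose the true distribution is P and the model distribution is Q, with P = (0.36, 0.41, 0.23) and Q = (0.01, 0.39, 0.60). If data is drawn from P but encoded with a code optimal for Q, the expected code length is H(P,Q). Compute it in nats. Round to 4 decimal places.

H(P,Q) = −Σ p·ln q.
  −0.36·ln(0.01) = 1.65786
  −0.41·ln(0.39) = 0.38606
  −0.23·ln(0.60) = 0.11749
H(P,Q) = 2.1614 nats.

2.1614 nats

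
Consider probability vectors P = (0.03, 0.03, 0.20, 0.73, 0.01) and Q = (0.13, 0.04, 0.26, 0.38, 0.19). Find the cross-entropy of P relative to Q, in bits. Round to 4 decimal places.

H(P,Q) = −Σ p·log₂ q.
  −0.03·log₂(0.13) = 0.08830
  −0.03·log₂(0.04) = 0.13932
  −0.20·log₂(0.26) = 0.38868
  −0.73·log₂(0.38) = 1.01903
  −0.01·log₂(0.19) = 0.02396
H(P,Q) = 1.6593 bits.

1.6593 bits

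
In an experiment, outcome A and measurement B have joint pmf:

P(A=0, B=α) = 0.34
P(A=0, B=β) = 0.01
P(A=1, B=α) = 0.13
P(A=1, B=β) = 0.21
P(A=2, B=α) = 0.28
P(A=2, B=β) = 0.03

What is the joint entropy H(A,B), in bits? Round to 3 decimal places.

H(A,B) = −Σ p(x,y)·log₂ p(x,y) over all 6 cells.
  cell (0,α): −0.34·log₂0.34 = 0.5292
  cell (0,β): −0.01·log₂0.01 = 0.0664
  cell (1,α): −0.13·log₂0.13 = 0.3826
  cell (1,β): −0.21·log₂0.21 = 0.4728
  cell (2,α): −0.28·log₂0.28 = 0.5142
  cell (2,β): −0.03·log₂0.03 = 0.1518
Sum = 2.117 bits.

2.117 bits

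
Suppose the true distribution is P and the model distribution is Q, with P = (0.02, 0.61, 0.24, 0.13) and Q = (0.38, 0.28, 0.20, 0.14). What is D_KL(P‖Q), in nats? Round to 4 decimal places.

0.4502 nats

D(P‖Q) = Σ p·ln(p/q).
  0.02·ln(0.02/0.38) = -0.05889
  0.61·ln(0.61/0.28) = 0.47499
  0.24·ln(0.24/0.20) = 0.04376
  0.13·ln(0.13/0.14) = -0.00963
D(P‖Q) = 0.4502 nats.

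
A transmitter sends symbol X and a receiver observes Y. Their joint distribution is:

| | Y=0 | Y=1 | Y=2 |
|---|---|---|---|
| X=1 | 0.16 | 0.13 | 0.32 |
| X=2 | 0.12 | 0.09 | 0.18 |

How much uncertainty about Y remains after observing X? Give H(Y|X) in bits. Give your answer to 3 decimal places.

Marginals: p(X) = (0.6100, 0.3900), p(Y) = (0.2800, 0.2200, 0.5000).
H(Y|X) = Σ p(X) · H(Y|X=·).
  X=1: p=0.6100, H(Y|X=1) = 1.4700
  X=2: p=0.3900, H(Y|X=2) = 1.5262
Weighted sum = 1.492 bits.

1.492 bits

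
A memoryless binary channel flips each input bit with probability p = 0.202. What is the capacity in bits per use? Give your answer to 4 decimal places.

Binary symmetric channel: C = 1 − h₂(ε) where h₂ is the binary entropy function.
h₂(0.202) = −0.202·log₂0.202 − 0.798·log₂0.798 = 0.7259.
C = 1 − 0.7259 = 0.2741 bits per channel use.

0.2741 bits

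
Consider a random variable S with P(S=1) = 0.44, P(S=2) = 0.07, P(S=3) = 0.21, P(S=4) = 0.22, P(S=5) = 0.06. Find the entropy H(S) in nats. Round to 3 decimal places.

1.377 nats

H(S) = −Σ p·ln p.
  −(0.44)·ln(0.44) = 0.3612
  −(0.07)·ln(0.07) = 0.1861
  −(0.21)·ln(0.21) = 0.3277
  −(0.22)·ln(0.22) = 0.3331
  −(0.06)·ln(0.06) = 0.1688
Sum: 0.3612 + 0.1861 + 0.3277 + 0.3331 + 0.1688 = 1.377 nats.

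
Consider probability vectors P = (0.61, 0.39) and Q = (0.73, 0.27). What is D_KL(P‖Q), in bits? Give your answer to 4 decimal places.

0.0489 bits

D(P‖Q) = Σ p·log₂(p/q).
  0.61·log₂(0.61/0.73) = -0.15804
  0.39·log₂(0.39/0.27) = 0.20690
D(P‖Q) = 0.0489 bits.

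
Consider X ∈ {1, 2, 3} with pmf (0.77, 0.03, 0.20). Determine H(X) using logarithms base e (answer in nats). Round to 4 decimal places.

0.6283 nats

H(X) = −Σ p·ln p.
  −(0.77)·ln(0.77) = 0.20125
  −(0.03)·ln(0.03) = 0.10520
  −(0.20)·ln(0.20) = 0.32189
Sum: 0.20125 + 0.10520 + 0.32189 = 0.6283 nats.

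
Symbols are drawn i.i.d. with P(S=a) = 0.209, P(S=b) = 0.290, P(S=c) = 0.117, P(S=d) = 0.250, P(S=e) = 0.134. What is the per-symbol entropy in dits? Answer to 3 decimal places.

H(S) = −Σ p·log₁₀ p.
  −(0.209)·log₁₀(0.209) = 0.1421
  −(0.290)·log₁₀(0.290) = 0.1559
  −(0.117)·log₁₀(0.117) = 0.1090
  −(0.250)·log₁₀(0.250) = 0.1505
  −(0.134)·log₁₀(0.134) = 0.1170
Sum: 0.1421 + 0.1559 + 0.1090 + 0.1505 + 0.1170 = 0.674 dits.

0.674 dits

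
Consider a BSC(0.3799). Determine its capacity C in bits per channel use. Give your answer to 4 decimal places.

0.0420 bits

Binary symmetric channel: C = 1 − h₂(ε) where h₂ is the binary entropy function.
h₂(0.3799) = −0.3799·log₂0.3799 − 0.6201·log₂0.6201 = 0.9580.
C = 1 − 0.9580 = 0.0420 bits per channel use.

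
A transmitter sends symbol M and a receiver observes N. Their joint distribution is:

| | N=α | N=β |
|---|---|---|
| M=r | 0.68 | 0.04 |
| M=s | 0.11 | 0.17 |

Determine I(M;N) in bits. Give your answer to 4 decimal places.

0.2480 bits

Marginals: p(M) = (0.7200, 0.2800), p(N) = (0.7900, 0.2100).
I(M;N) = H(M) + H(N) − H(M,N).
H(M) = 0.8555, H(N) = 0.7415, H(M,N) = 1.3490.
I(M;N) = 0.8555 + 0.7415 − 1.3490 = 0.2480 bits.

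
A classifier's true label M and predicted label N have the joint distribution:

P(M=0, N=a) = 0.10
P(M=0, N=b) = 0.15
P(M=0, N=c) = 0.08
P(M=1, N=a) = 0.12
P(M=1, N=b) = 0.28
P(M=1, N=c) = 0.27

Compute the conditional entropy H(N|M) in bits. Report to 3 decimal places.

Marginals: p(M) = (0.3300, 0.6700), p(N) = (0.2200, 0.4300, 0.3500).
H(N|M) = Σ p(M) · H(N|M=·).
  M=0: p=0.3300, H(N|M=0) = 1.5346
  M=1: p=0.6700, H(N|M=1) = 1.4988
Weighted sum = 1.511 bits.

1.511 bits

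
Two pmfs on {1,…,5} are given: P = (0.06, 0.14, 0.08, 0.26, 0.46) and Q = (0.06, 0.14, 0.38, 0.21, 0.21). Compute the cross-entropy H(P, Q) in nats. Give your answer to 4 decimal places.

1.6451 nats

H(P,Q) = −Σ p·ln q.
  −0.06·ln(0.06) = 0.16880
  −0.14·ln(0.14) = 0.27526
  −0.08·ln(0.38) = 0.07741
  −0.26·ln(0.21) = 0.40577
  −0.46·ln(0.21) = 0.71790
H(P,Q) = 1.6451 nats.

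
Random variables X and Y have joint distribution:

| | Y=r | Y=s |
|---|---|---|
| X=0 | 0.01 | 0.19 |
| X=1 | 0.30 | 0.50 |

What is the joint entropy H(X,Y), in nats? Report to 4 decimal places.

1.0694 nats

H(X,Y) = −Σ p(x,y)·ln p(x,y) over all 4 cells.
  cell (0,r): −0.01·ln0.01 = 0.04605
  cell (0,s): −0.19·ln0.19 = 0.31554
  cell (1,r): −0.30·ln0.30 = 0.36119
  cell (1,s): −0.50·ln0.50 = 0.34657
Sum = 1.0694 nats.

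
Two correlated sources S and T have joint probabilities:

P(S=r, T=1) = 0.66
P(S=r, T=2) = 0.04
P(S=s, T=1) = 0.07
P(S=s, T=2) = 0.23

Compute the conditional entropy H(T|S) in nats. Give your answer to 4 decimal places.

0.3163 nats

Chain rule: H(T|S) = H(S,T) − H(S).
Marginals: p(S) = (0.7000, 0.3000), p(T) = (0.7300, 0.2700).
H(S,T) = 0.9272 nats; H(S) = 0.6109 nats.
H(T|S) = 0.9272 − 0.6109 = 0.3163 nats.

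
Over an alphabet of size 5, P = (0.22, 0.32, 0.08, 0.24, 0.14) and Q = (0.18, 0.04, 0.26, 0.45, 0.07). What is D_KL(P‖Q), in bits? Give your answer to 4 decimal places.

D(P‖Q) = Σ p·log₂(p/q).
  0.22·log₂(0.22/0.18) = 0.06369
  0.32·log₂(0.32/0.04) = 0.96000
  0.08·log₂(0.08/0.26) = -0.13604
  0.24·log₂(0.24/0.45) = -0.21765
  0.14·log₂(0.14/0.07) = 0.14000
D(P‖Q) = 0.8100 bits.

0.8100 bits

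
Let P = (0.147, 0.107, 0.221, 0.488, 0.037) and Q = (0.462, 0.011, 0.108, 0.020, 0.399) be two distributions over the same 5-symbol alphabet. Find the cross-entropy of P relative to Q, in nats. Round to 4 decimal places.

H(P,Q) = −Σ p·ln q.
  −0.147·ln(0.462) = 0.11351
  −0.107·ln(0.011) = 0.48256
  −0.221·ln(0.108) = 0.49186
  −0.488·ln(0.020) = 1.90907
  −0.037·ln(0.399) = 0.03400
H(P,Q) = 3.0310 nats.

3.0310 nats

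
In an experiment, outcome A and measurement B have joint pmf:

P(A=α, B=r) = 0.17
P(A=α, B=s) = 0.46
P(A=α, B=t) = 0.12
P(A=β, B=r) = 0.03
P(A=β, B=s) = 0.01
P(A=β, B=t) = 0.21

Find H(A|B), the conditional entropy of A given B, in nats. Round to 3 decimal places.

Marginals: p(A) = (0.7500, 0.2500), p(B) = (0.2000, 0.4700, 0.3300).
H(A|B) = Σ p(B) · H(A|B=·).
  B=r: p=0.2000, H(A|B=r) = 0.4227
  B=s: p=0.4700, H(A|B=s) = 0.1030
  B=t: p=0.3300, H(A|B=t) = 0.6555
Weighted sum = 0.349 nats.

0.349 nats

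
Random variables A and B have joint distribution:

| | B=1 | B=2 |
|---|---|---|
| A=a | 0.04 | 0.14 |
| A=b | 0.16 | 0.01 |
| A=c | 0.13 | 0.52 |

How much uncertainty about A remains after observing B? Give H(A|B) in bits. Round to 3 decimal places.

Chain rule: H(A|B) = H(A,B) − H(B).
Marginals: p(A) = (0.1800, 0.1700, 0.6500), p(B) = (0.3300, 0.6700).
H(A,B) = 1.9455 bits; H(B) = 0.9149 bits.
H(A|B) = 1.9455 − 0.9149 = 1.031 bits.

1.031 bits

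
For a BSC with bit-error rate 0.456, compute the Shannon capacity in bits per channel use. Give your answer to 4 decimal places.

0.0056 bits

Binary symmetric channel: C = 1 − h₂(ε) where h₂ is the binary entropy function.
h₂(0.456) = −0.456·log₂0.456 − 0.544·log₂0.544 = 0.9944.
C = 1 − 0.9944 = 0.0056 bits per channel use.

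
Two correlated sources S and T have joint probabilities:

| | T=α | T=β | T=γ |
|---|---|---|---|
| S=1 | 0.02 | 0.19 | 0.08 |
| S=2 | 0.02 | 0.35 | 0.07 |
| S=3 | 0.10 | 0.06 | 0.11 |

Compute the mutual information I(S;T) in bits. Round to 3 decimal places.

0.196 bits

Marginals: p(S) = (0.2900, 0.4400, 0.2700), p(T) = (0.1400, 0.6000, 0.2600).
I(S;T) = H(S) + H(T) − H(S,T).
H(S) = 1.5491, H(T) = 1.3446, H(S,T) = 2.6972.
I(S;T) = 1.5491 + 1.3446 − 2.6972 = 0.196 bits.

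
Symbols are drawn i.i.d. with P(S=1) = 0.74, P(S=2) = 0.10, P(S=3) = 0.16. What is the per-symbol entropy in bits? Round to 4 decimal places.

1.0767 bits

H(S) = −Σ p·log₂ p.
  −(0.74)·log₂(0.74) = 0.32146
  −(0.10)·log₂(0.10) = 0.33219
  −(0.16)·log₂(0.16) = 0.42302
Sum: 0.32146 + 0.33219 + 0.42302 = 1.0767 bits.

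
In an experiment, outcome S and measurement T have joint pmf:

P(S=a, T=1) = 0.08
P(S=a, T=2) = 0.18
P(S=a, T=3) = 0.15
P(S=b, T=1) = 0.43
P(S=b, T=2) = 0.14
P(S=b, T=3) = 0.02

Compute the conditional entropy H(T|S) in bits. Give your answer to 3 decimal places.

1.204 bits

Marginals: p(S) = (0.4100, 0.5900), p(T) = (0.5100, 0.3200, 0.1700).
H(T|S) = Σ p(S) · H(T|S=·).
  S=a: p=0.4100, H(T|S=a) = 1.5121
  S=b: p=0.5900, H(T|S=b) = 0.9906
Weighted sum = 1.204 bits.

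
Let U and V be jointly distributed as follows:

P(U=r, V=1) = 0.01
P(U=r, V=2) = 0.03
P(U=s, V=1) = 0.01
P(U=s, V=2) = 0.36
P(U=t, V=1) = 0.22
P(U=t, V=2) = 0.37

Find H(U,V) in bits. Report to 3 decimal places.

H(U,V) = −Σ p(x,y)·log₂ p(x,y) over all 6 cells.
  cell (r,1): −0.01·log₂0.01 = 0.0664
  cell (r,2): −0.03·log₂0.03 = 0.1518
  cell (s,1): −0.01·log₂0.01 = 0.0664
  cell (s,2): −0.36·log₂0.36 = 0.5306
  cell (t,1): −0.22·log₂0.22 = 0.4806
  cell (t,2): −0.37·log₂0.37 = 0.5307
Sum = 1.827 bits.

1.827 bits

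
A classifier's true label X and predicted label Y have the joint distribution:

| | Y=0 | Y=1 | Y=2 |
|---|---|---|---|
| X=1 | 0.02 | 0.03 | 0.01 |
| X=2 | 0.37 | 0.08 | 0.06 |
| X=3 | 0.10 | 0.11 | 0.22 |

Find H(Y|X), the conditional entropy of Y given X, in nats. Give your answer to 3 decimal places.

Chain rule: H(Y|X) = H(X,Y) − H(X).
Marginals: p(X) = (0.0600, 0.5100, 0.4300), p(Y) = (0.4900, 0.2200, 0.2900).
H(X,Y) = 1.7744 nats; H(X) = 0.8751 nats.
H(Y|X) = 1.7744 − 0.8751 = 0.899 nats.

0.899 nats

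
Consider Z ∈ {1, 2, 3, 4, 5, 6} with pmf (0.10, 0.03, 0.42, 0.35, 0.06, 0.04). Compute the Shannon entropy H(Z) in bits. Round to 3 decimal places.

1.969 bits

H(Z) = −Σ p·log₂ p.
  −(0.10)·log₂(0.10) = 0.3322
  −(0.03)·log₂(0.03) = 0.1518
  −(0.42)·log₂(0.42) = 0.5256
  −(0.35)·log₂(0.35) = 0.5301
  −(0.06)·log₂(0.06) = 0.2435
  −(0.04)·log₂(0.04) = 0.1858
Sum: 0.3322 + 0.1518 + 0.5256 + 0.5301 + 0.2435 + 0.1858 = 1.969 bits.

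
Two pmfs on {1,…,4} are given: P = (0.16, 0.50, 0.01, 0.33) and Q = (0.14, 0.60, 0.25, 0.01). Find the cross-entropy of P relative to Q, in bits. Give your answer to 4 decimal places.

H(P,Q) = −Σ p·log₂ q.
  −0.16·log₂(0.14) = 0.45384
  −0.50·log₂(0.60) = 0.36848
  −0.01·log₂(0.25) = 0.02000
  −0.33·log₂(0.01) = 2.19247
H(P,Q) = 3.0348 bits.

3.0348 bits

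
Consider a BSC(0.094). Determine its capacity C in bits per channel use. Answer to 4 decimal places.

0.5503 bits

Binary symmetric channel: C = 1 − h₂(ε) where h₂ is the binary entropy function.
h₂(0.094) = −0.094·log₂0.094 − 0.906·log₂0.906 = 0.4497.
C = 1 − 0.4497 = 0.5503 bits per channel use.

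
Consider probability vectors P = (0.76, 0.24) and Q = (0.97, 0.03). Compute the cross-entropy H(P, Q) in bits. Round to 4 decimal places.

1.2475 bits

H(P,Q) = −Σ p·log₂ q.
  −0.76·log₂(0.97) = 0.03340
  −0.24·log₂(0.03) = 1.21413
H(P,Q) = 1.2475 bits.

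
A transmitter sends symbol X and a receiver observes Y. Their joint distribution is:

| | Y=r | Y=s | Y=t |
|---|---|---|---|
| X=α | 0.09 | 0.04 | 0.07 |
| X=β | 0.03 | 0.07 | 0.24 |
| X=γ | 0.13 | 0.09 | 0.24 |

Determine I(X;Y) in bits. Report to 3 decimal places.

Marginals: p(X) = (0.2000, 0.3400, 0.4600), p(Y) = (0.2500, 0.2000, 0.5500).
I(X;Y) = Σ p(x,y)·log₂[p(x,y)/(p(x)p(y))].
  (α,r): 0.09·log₂(1.8000) = 0.0763
  (α,s): 0.04·log₂(1.0000) = 0.0000
  (α,t): 0.07·log₂(0.6364) = -0.0456
  (β,r): 0.03·log₂(0.3529) = -0.0451
  (β,s): 0.07·log₂(1.0294) = 0.0029
  (β,t): 0.24·log₂(1.2834) = 0.0864
  (γ,r): 0.13·log₂(1.1304) = 0.0230
  (γ,s): 0.09·log₂(0.9783) = -0.0029
  (γ,t): 0.24·log₂(0.9486) = -0.0183
Sum = 0.077 bits.

0.077 bits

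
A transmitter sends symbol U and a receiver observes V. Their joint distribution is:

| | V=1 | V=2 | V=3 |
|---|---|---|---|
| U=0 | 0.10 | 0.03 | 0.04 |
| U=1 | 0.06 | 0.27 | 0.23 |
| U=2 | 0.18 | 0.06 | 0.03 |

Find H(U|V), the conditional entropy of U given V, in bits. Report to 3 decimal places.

Chain rule: H(U|V) = H(U,V) − H(V).
Marginals: p(U) = (0.1700, 0.5600, 0.2700), p(V) = (0.3400, 0.3600, 0.3000).
H(U,V) = 2.7515 bits; H(V) = 1.5809 bits.
H(U|V) = 2.7515 − 1.5809 = 1.171 bits.

1.171 bits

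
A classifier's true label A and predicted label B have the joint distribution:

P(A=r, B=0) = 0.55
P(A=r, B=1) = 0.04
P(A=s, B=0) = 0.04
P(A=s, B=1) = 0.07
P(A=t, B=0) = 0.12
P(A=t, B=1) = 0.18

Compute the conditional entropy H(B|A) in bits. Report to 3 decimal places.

Marginals: p(A) = (0.5900, 0.1100, 0.3000), p(B) = (0.7100, 0.2900).
H(B|A) = Σ p(A) · H(B|A=·).
  A=r: p=0.5900, H(B|A=r) = 0.3576
  A=s: p=0.1100, H(B|A=s) = 0.9457
  A=t: p=0.3000, H(B|A=t) = 0.9710
Weighted sum = 0.606 bits.

0.606 bits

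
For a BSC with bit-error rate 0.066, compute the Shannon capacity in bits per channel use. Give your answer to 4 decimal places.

0.6492 bits

Binary symmetric channel: C = 1 − h₂(ε) where h₂ is the binary entropy function.
h₂(0.066) = −0.066·log₂0.066 − 0.934·log₂0.934 = 0.3508.
C = 1 − 0.3508 = 0.6492 bits per channel use.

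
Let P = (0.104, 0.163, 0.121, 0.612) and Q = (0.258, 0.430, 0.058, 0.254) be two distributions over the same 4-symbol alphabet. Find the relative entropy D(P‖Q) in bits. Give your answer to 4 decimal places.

0.5404 bits

D(P‖Q) = Σ p·log₂(p/q).
  0.104·log₂(0.104/0.258) = -0.13632
  0.163·log₂(0.163/0.430) = -0.22811
  0.121·log₂(0.121/0.058) = 0.12837
  0.612·log₂(0.612/0.254) = 0.77645
D(P‖Q) = 0.5404 bits.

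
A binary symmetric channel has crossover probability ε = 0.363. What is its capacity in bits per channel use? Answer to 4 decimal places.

Binary symmetric channel: C = 1 − h₂(ε) where h₂ is the binary entropy function.
h₂(0.363) = −0.363·log₂0.363 − 0.637·log₂0.637 = 0.9451.
C = 1 − 0.9451 = 0.0549 bits per channel use.

0.0549 bits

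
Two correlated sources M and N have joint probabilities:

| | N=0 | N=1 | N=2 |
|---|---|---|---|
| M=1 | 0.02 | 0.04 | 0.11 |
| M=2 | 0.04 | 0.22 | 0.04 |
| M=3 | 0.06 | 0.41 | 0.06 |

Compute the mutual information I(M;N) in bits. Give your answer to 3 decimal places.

0.153 bits

Marginals: p(M) = (0.1700, 0.3000, 0.5300), p(N) = (0.1200, 0.6700, 0.2100).
I(M;N) = H(M) + H(N) − H(M,N).
H(M) = 1.4411, H(N) = 1.2270, H(M,N) = 2.5155.
I(M;N) = 1.4411 + 1.2270 − 2.5155 = 0.153 bits.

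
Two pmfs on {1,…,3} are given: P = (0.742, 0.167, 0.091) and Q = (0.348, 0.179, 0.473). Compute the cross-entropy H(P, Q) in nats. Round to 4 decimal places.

1.1386 nats

H(P,Q) = −Σ p·ln q.
  −0.742·ln(0.348) = 0.78322
  −0.167·ln(0.179) = 0.28730
  −0.091·ln(0.473) = 0.06813
H(P,Q) = 1.1386 nats.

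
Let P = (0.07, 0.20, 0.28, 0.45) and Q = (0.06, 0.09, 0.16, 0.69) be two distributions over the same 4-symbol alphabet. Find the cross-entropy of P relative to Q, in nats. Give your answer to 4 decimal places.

H(P,Q) = −Σ p·ln q.
  −0.07·ln(0.06) = 0.19694
  −0.20·ln(0.09) = 0.48159
  −0.28·ln(0.16) = 0.51312
  −0.45·ln(0.69) = 0.16698
H(P,Q) = 1.3586 nats.

1.3586 nats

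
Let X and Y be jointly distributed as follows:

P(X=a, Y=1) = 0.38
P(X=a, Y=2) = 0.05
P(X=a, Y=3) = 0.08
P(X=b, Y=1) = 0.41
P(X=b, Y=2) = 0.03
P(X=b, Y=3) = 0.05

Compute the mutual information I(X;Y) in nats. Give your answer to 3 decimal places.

0.006 nats

Marginals: p(X) = (0.5100, 0.4900), p(Y) = (0.7900, 0.0800, 0.1300).
I(X;Y) = H(X) + H(Y) − H(X,Y).
H(X) = 0.6929, H(Y) = 0.6535, H(X,Y) = 1.3401.
I(X;Y) = 0.6929 + 0.6535 − 1.3401 = 0.006 nats.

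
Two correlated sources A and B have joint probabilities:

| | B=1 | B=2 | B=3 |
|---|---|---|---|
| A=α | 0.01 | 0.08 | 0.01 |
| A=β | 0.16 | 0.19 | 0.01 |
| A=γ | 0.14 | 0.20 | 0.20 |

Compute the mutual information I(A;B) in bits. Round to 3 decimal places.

0.164 bits

Marginals: p(A) = (0.1000, 0.3600, 0.5400), p(B) = (0.3100, 0.4700, 0.2200).
I(A;B) = Σ p(x,y)·log₂[p(x,y)/(p(x)p(y))].
  (α,1): 0.01·log₂(0.3226) = -0.0163
  (α,2): 0.08·log₂(1.7021) = 0.0614
  (α,3): 0.01·log₂(0.4545) = -0.0114
  (β,1): 0.16·log₂(1.4337) = 0.0832
  (β,2): 0.19·log₂(1.1229) = 0.0318
  (β,3): 0.01·log₂(0.1263) = -0.0299
  (γ,1): 0.14·log₂(0.8363) = -0.0361
  (γ,2): 0.20·log₂(0.7880) = -0.0687
  (γ,3): 0.20·log₂(1.6835) = 0.1503
Sum = 0.164 bits.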